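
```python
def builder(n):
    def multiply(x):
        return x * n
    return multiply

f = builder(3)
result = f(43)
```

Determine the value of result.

Step 1: builder(3) returns multiply closure with n = 3.
Step 2: f(43) computes 43 * 3 = 129.
Step 3: result = 129

The answer is 129.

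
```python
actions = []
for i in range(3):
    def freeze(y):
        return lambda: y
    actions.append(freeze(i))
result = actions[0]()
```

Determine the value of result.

Step 1: freeze(i) creates a new scope capturing y = i at call time.
Step 2: actions[0] = freeze(0), so its lambda captures y = 0.
Step 3: result = 0 (closure factory fixes late binding)

The answer is 0.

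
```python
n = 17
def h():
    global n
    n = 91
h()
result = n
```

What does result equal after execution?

Step 1: n = 17 globally.
Step 2: h() declares global n and sets it to 91.
Step 3: After h(), global n = 91. result = 91

The answer is 91.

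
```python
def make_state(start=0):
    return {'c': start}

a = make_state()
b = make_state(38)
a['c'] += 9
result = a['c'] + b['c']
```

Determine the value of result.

Step 1: make_state() returns a new dict each call (immutable default 0).
Step 2: a = {'c': 0}, b = {'c': 38}.
Step 3: a['c'] += 9 = 9. result = 9 + 38 = 47

The answer is 47.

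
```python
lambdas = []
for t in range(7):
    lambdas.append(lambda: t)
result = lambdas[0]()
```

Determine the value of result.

Step 1: The loop creates 7 lambdas, all referencing the same variable t.
Step 2: After the loop, t = 6 (final value).
Step 3: lambdas[0]() looks up t at call time and finds 6. This is the late binding gotcha. result = 6

The answer is 6.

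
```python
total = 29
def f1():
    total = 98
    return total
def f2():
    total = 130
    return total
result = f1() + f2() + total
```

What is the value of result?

Step 1: Each function shadows global total with its own local.
Step 2: f1() returns 98, f2() returns 130.
Step 3: Global total = 29 is unchanged. result = 98 + 130 + 29 = 257

The answer is 257.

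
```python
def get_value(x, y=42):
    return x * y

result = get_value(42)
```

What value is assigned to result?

Step 1: get_value(42) uses default y = 42.
Step 2: Returns 42 * 42 = 1764.
Step 3: result = 1764

The answer is 1764.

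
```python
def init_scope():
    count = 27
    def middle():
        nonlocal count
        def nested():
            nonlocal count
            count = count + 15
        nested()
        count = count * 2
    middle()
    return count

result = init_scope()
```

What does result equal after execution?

Step 1: count = 27.
Step 2: nested() adds 15: count = 27 + 15 = 42.
Step 3: middle() doubles: count = 42 * 2 = 84.
Step 4: result = 84

The answer is 84.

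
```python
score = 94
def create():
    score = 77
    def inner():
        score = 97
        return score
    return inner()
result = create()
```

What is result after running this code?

Step 1: Three scopes define score: global (94), create (77), inner (97).
Step 2: inner() has its own local score = 97, which shadows both enclosing and global.
Step 3: result = 97 (local wins in LEGB)

The answer is 97.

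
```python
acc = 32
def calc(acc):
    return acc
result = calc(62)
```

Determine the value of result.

Step 1: Global acc = 32.
Step 2: calc(62) takes parameter acc = 62, which shadows the global.
Step 3: result = 62

The answer is 62.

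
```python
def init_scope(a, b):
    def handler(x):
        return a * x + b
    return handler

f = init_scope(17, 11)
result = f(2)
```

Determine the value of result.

Step 1: init_scope(17, 11) captures a = 17, b = 11.
Step 2: f(2) computes 17 * 2 + 11 = 45.
Step 3: result = 45

The answer is 45.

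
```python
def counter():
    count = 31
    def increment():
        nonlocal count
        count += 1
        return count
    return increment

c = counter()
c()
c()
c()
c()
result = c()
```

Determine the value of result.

Step 1: counter() creates closure with count = 31.
Step 2: Each c() call increments count via nonlocal. After 5 calls: 31 + 5 = 36.
Step 3: result = 36

The answer is 36.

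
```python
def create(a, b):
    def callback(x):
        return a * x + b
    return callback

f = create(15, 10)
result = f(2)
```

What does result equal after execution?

Step 1: create(15, 10) captures a = 15, b = 10.
Step 2: f(2) computes 15 * 2 + 10 = 40.
Step 3: result = 40

The answer is 40.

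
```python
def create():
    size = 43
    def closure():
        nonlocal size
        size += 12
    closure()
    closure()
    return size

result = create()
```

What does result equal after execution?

Step 1: size starts at 43.
Step 2: closure() is called 2 times, each adding 12.
Step 3: size = 43 + 12 * 2 = 67

The answer is 67.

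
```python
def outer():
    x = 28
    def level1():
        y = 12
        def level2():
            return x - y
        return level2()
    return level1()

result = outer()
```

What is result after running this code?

Step 1: x = 28 in outer. y = 12 in level1.
Step 2: level2() reads x = 28 and y = 12 from enclosing scopes.
Step 3: result = 28 - 12 = 16

The answer is 16.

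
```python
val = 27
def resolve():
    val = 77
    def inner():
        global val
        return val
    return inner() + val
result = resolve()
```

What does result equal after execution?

Step 1: Global val = 27. resolve() shadows with local val = 77.
Step 2: inner() uses global keyword, so inner() returns global val = 27.
Step 3: resolve() returns 27 + 77 = 104

The answer is 104.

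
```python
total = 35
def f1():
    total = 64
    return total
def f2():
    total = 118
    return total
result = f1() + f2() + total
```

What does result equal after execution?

Step 1: Each function shadows global total with its own local.
Step 2: f1() returns 64, f2() returns 118.
Step 3: Global total = 35 is unchanged. result = 64 + 118 + 35 = 217

The answer is 217.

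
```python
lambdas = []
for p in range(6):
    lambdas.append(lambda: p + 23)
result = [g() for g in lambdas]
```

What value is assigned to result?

Step 1: All lambdas capture p by reference. After the loop, p = 5.
Step 2: Each call returns 5 + 23 = 28.
Step 3: result = [28, 28, 28, 28, 28, 28]

The answer is [28, 28, 28, 28, 28, 28].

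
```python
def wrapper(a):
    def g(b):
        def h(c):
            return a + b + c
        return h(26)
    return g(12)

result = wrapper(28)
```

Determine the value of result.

Step 1: a = 28, b = 12, c = 26 across three nested scopes.
Step 2: h() accesses all three via LEGB rule.
Step 3: result = 28 + 12 + 26 = 66

The answer is 66.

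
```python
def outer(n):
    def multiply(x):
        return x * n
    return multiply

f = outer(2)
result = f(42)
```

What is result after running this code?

Step 1: outer(2) returns multiply closure with n = 2.
Step 2: f(42) computes 42 * 2 = 84.
Step 3: result = 84

The answer is 84.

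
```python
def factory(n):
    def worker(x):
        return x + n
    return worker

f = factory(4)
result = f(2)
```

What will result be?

Step 1: factory(4) creates a closure that captures n = 4.
Step 2: f(2) calls the closure with x = 2, returning 2 + 4 = 6.
Step 3: result = 6

The answer is 6.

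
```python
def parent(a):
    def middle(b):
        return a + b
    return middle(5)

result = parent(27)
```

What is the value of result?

Step 1: parent(27) passes a = 27.
Step 2: middle(5) has b = 5, reads a = 27 from enclosing.
Step 3: result = 27 + 5 = 32

The answer is 32.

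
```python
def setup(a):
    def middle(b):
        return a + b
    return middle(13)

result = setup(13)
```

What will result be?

Step 1: setup(13) passes a = 13.
Step 2: middle(13) has b = 13, reads a = 13 from enclosing.
Step 3: result = 13 + 13 = 26

The answer is 26.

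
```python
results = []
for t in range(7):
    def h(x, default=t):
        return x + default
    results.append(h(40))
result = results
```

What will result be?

Step 1: Default argument default=t is evaluated at function definition time.
Step 2: Each iteration creates h with default = current t value.
Step 3: h(40) returns 40 + default. results = [40, 41, 42, 43, 44, 45, 46]

The answer is [40, 41, 42, 43, 44, 45, 46].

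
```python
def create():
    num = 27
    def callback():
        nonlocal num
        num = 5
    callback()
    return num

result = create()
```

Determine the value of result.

Step 1: create() sets num = 27.
Step 2: callback() uses nonlocal to reassign num = 5.
Step 3: result = 5

The answer is 5.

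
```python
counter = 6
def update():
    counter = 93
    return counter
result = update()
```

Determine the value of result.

Step 1: Global counter = 6.
Step 2: update() creates local counter = 93, shadowing the global.
Step 3: Returns local counter = 93. result = 93

The answer is 93.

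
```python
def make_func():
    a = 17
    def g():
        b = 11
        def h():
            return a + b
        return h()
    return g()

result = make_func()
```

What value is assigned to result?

Step 1: make_func() defines a = 17. g() defines b = 11.
Step 2: h() accesses both from enclosing scopes: a = 17, b = 11.
Step 3: result = 17 + 11 = 28

The answer is 28.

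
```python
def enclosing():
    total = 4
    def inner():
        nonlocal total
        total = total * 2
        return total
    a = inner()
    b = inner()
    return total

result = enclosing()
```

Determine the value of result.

Step 1: total starts at 4.
Step 2: First inner(): total = 4 * 2 = 8.
Step 3: Second inner(): total = 8 * 2 = 16.
Step 4: result = 16

The answer is 16.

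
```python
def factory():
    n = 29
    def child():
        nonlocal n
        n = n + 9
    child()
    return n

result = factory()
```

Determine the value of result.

Step 1: factory() sets n = 29.
Step 2: child() uses nonlocal to modify n in factory's scope: n = 29 + 9 = 38.
Step 3: factory() returns the modified n = 38

The answer is 38.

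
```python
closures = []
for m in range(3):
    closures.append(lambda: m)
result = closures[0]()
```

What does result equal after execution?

Step 1: The loop creates 3 lambdas, all referencing the same variable m.
Step 2: After the loop, m = 2 (final value).
Step 3: closures[0]() looks up m at call time and finds 2. This is the late binding gotcha. result = 2

The answer is 2.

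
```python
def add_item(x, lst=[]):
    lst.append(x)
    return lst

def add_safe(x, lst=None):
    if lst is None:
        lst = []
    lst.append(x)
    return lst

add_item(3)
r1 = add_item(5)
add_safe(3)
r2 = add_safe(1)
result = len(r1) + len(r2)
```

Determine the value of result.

Step 1: add_item shares mutable default: after 2 calls, lst = [3, 5], len = 2.
Step 2: add_safe creates fresh list each time: r2 = [1], len = 1.
Step 3: result = 2 + 1 = 3

The answer is 3.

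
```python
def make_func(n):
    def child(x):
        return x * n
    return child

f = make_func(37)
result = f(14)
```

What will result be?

Step 1: make_func(37) creates a closure capturing n = 37.
Step 2: f(14) computes 14 * 37 = 518.
Step 3: result = 518

The answer is 518.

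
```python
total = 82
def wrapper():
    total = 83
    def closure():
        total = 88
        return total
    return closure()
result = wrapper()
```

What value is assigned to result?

Step 1: Three scopes define total: global (82), wrapper (83), closure (88).
Step 2: closure() has its own local total = 88, which shadows both enclosing and global.
Step 3: result = 88 (local wins in LEGB)

The answer is 88.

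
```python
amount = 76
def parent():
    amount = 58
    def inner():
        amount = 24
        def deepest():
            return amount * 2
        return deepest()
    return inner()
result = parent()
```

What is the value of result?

Step 1: deepest() looks up amount through LEGB: not local, finds amount = 24 in enclosing inner().
Step 2: Returns 24 * 2 = 48.
Step 3: result = 48

The answer is 48.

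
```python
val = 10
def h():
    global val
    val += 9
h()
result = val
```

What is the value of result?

Step 1: val = 10 globally.
Step 2: h() modifies global val: val += 9 = 19.
Step 3: result = 19

The answer is 19.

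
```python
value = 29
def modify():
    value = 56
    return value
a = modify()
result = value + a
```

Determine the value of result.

Step 1: Global value = 29. modify() returns local value = 56.
Step 2: a = 56. Global value still = 29.
Step 3: result = 29 + 56 = 85

The answer is 85.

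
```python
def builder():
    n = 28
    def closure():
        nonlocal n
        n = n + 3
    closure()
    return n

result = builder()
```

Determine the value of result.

Step 1: builder() sets n = 28.
Step 2: closure() uses nonlocal to modify n in builder's scope: n = 28 + 3 = 31.
Step 3: builder() returns the modified n = 31

The answer is 31.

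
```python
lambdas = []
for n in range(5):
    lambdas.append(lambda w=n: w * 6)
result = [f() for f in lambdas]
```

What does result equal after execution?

Step 1: Default arg w=n captures n at each iteration.
Step 2: lambdas[k] has w defaulting to k, returns k * 6.
Step 3: result = [0, 6, 12, 18, 24]

The answer is [0, 6, 12, 18, 24].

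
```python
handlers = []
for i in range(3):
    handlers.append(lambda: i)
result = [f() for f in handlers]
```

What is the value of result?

Step 1: All 3 lambdas share the same variable i.
Step 2: After the loop, i = 2.
Step 3: Each call returns 2. result = [2, 2, 2]

The answer is [2, 2, 2].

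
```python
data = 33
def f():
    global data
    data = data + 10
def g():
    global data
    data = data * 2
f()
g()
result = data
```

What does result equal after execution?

Step 1: data = 33.
Step 2: f() adds 10: data = 33 + 10 = 43.
Step 3: g() doubles: data = 43 * 2 = 86.
Step 4: result = 86

The answer is 86.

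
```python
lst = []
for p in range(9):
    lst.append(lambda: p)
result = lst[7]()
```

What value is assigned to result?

Step 1: The loop creates 9 lambdas, all referencing the same variable p.
Step 2: After the loop, p = 8 (final value).
Step 3: lst[7]() looks up p at call time and finds 8. This is the late binding gotcha. result = 8

The answer is 8.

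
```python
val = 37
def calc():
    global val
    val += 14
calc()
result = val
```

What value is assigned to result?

Step 1: val = 37 globally.
Step 2: calc() modifies global val: val += 14 = 51.
Step 3: result = 51

The answer is 51.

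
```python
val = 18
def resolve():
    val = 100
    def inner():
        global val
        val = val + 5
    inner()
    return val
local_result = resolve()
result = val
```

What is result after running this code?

Step 1: Global val = 18. resolve() creates local val = 100.
Step 2: inner() declares global val and adds 5: global val = 18 + 5 = 23.
Step 3: resolve() returns its local val = 100 (unaffected by inner).
Step 4: result = global val = 23

The answer is 23.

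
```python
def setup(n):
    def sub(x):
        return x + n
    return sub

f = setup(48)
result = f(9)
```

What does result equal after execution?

Step 1: setup(48) creates a closure that captures n = 48.
Step 2: f(9) calls the closure with x = 9, returning 9 + 48 = 57.
Step 3: result = 57

The answer is 57.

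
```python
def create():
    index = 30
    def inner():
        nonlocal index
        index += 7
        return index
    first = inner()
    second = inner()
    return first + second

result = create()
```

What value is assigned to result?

Step 1: index starts at 30.
Step 2: First call: index = 30 + 7 = 37, returns 37.
Step 3: Second call: index = 37 + 7 = 44, returns 44.
Step 4: result = 37 + 44 = 81

The answer is 81.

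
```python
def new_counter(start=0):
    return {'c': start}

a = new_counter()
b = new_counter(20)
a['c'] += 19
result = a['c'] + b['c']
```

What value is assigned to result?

Step 1: new_counter() returns a new dict each call (immutable default 0).
Step 2: a = {'c': 0}, b = {'c': 20}.
Step 3: a['c'] += 19 = 19. result = 19 + 20 = 39

The answer is 39.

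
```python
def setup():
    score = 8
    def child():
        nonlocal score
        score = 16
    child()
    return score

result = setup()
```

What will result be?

Step 1: setup() sets score = 8.
Step 2: child() uses nonlocal to reassign score = 16.
Step 3: result = 16

The answer is 16.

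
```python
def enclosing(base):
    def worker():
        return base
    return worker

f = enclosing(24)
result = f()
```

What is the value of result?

Step 1: enclosing(24) creates closure capturing base = 24.
Step 2: f() returns the captured base = 24.
Step 3: result = 24

The answer is 24.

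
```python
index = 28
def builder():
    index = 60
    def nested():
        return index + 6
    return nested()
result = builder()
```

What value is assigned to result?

Step 1: builder() shadows global index with index = 60.
Step 2: nested() finds index = 60 in enclosing scope, computes 60 + 6 = 66.
Step 3: result = 66

The answer is 66.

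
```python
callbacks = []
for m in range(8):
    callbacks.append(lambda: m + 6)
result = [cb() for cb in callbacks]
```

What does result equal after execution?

Step 1: All lambdas capture m by reference. After the loop, m = 7.
Step 2: Each call returns 7 + 6 = 13.
Step 3: result = [13, 13, 13, 13, 13, 13, 13, 13]

The answer is [13, 13, 13, 13, 13, 13, 13, 13].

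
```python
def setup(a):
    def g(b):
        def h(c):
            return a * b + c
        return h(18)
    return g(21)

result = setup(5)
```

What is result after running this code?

Step 1: a = 5, b = 21, c = 18.
Step 2: h() computes a * b + c = 5 * 21 + 18 = 123.
Step 3: result = 123

The answer is 123.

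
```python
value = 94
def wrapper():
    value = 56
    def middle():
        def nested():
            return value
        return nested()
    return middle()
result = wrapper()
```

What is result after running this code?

Step 1: wrapper() defines value = 56. middle() and nested() have no local value.
Step 2: nested() checks local (none), enclosing middle() (none), enclosing wrapper() and finds value = 56.
Step 3: result = 56

The answer is 56.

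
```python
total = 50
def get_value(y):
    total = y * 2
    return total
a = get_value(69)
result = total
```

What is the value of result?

Step 1: Global total = 50.
Step 2: get_value(69) creates local total = 69 * 2 = 138.
Step 3: Global total unchanged because no global keyword. result = 50

The answer is 50.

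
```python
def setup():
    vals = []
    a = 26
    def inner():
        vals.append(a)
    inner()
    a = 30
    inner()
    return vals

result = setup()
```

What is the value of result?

Step 1: a = 26. inner() appends current a to vals.
Step 2: First inner(): appends 26. Then a = 30.
Step 3: Second inner(): appends 30 (closure sees updated a). result = [26, 30]

The answer is [26, 30].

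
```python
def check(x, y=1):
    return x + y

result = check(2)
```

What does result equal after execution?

Step 1: check(2) uses default y = 1.
Step 2: Returns 2 + 1 = 3.
Step 3: result = 3

The answer is 3.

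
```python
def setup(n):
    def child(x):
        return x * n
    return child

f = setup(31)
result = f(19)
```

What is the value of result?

Step 1: setup(31) creates a closure capturing n = 31.
Step 2: f(19) computes 19 * 31 = 589.
Step 3: result = 589

The answer is 589.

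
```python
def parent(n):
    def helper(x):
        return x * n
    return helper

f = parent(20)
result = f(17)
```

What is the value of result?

Step 1: parent(20) creates a closure capturing n = 20.
Step 2: f(17) computes 17 * 20 = 340.
Step 3: result = 340

The answer is 340.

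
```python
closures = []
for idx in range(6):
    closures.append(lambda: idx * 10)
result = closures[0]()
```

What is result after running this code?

Step 1: All lambdas reference the same variable idx (late binding).
Step 2: After the loop, idx = 5. Every lambda returns idx * 10.
Step 3: closures[0]() = 5 * 10 = 50

The answer is 50.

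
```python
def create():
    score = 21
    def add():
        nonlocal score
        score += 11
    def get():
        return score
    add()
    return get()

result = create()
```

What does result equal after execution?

Step 1: score = 21. add() modifies it via nonlocal, get() reads it.
Step 2: add() makes score = 21 + 11 = 32.
Step 3: get() returns 32. result = 32

The answer is 32.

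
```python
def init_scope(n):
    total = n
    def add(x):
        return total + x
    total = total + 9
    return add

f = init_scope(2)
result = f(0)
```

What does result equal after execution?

Step 1: init_scope(2) sets total = 2, then total = 2 + 9 = 11.
Step 2: Closures capture by reference, so add sees total = 11.
Step 3: f(0) returns 11 + 0 = 11

The answer is 11.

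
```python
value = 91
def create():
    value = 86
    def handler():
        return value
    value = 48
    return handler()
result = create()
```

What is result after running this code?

Step 1: create() sets value = 86, then later value = 48.
Step 2: handler() is called after value is reassigned to 48. Closures capture variables by reference, not by value.
Step 3: result = 48

The answer is 48.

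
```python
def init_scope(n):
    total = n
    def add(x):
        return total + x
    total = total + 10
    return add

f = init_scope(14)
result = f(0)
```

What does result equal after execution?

Step 1: init_scope(14) sets total = 14, then total = 14 + 10 = 24.
Step 2: Closures capture by reference, so add sees total = 24.
Step 3: f(0) returns 24 + 0 = 24

The answer is 24.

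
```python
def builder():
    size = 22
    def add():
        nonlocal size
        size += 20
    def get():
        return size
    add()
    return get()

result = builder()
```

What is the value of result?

Step 1: size = 22. add() modifies it via nonlocal, get() reads it.
Step 2: add() makes size = 22 + 20 = 42.
Step 3: get() returns 42. result = 42

The answer is 42.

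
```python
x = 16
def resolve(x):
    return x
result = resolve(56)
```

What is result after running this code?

Step 1: Global x = 16.
Step 2: resolve(56) takes parameter x = 56, which shadows the global.
Step 3: result = 56

The answer is 56.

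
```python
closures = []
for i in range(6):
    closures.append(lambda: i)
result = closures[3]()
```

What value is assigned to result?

Step 1: The loop creates 6 lambdas, all referencing the same variable i.
Step 2: After the loop, i = 5 (final value).
Step 3: closures[3]() looks up i at call time and finds 5. This is the late binding gotcha. result = 5

The answer is 5.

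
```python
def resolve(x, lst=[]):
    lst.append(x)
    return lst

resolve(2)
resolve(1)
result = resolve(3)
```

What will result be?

Step 1: Mutable default argument gotcha! The list [] is created once.
Step 2: Each call appends to the SAME list: [2], [2, 1], [2, 1, 3].
Step 3: result = [2, 1, 3]

The answer is [2, 1, 3].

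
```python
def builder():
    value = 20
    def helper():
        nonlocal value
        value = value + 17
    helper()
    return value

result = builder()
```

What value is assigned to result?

Step 1: builder() sets value = 20.
Step 2: helper() uses nonlocal to modify value in builder's scope: value = 20 + 17 = 37.
Step 3: builder() returns the modified value = 37

The answer is 37.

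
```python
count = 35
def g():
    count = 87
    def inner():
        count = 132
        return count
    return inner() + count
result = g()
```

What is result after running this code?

Step 1: g() has local count = 87. inner() has local count = 132.
Step 2: inner() returns its local count = 132.
Step 3: g() returns 132 + its own count (87) = 219

The answer is 219.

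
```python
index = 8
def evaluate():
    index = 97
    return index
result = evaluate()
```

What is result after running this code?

Step 1: Global index = 8.
Step 2: evaluate() creates local index = 97, shadowing the global.
Step 3: Returns local index = 97. result = 97

The answer is 97.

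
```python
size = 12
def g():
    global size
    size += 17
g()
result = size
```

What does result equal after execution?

Step 1: size = 12 globally.
Step 2: g() modifies global size: size += 17 = 29.
Step 3: result = 29

The answer is 29.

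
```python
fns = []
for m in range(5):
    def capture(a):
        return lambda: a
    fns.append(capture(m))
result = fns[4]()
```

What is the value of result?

Step 1: capture(m) creates a new scope capturing a = m at call time.
Step 2: fns[4] = capture(4), so its lambda captures a = 4.
Step 3: result = 4 (closure factory fixes late binding)

The answer is 4.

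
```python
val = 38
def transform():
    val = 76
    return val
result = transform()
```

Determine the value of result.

Step 1: Global val = 38.
Step 2: transform() creates local val = 76, shadowing the global.
Step 3: Returns local val = 76. result = 76

The answer is 76.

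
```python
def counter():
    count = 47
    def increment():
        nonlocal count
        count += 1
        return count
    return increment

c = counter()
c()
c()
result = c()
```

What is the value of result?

Step 1: counter() creates closure with count = 47.
Step 2: Each c() call increments count via nonlocal. After 3 calls: 47 + 3 = 50.
Step 3: result = 50

The answer is 50.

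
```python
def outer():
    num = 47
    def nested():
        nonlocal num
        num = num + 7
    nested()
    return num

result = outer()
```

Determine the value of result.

Step 1: outer() sets num = 47.
Step 2: nested() uses nonlocal to modify num in outer's scope: num = 47 + 7 = 54.
Step 3: outer() returns the modified num = 54

The answer is 54.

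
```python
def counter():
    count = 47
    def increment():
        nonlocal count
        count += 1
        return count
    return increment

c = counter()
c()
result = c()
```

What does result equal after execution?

Step 1: counter() creates closure with count = 47.
Step 2: Each c() call increments count via nonlocal. After 2 calls: 47 + 2 = 49.
Step 3: result = 49

The answer is 49.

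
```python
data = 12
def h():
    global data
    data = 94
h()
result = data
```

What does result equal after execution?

Step 1: data = 12 globally.
Step 2: h() declares global data and sets it to 94.
Step 3: After h(), global data = 94. result = 94

The answer is 94.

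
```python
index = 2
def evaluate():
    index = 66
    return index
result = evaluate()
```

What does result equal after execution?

Step 1: Global index = 2.
Step 2: evaluate() creates local index = 66, shadowing the global.
Step 3: Returns local index = 66. result = 66

The answer is 66.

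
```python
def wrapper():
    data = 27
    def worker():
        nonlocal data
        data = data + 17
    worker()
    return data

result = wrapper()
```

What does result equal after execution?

Step 1: wrapper() sets data = 27.
Step 2: worker() uses nonlocal to modify data in wrapper's scope: data = 27 + 17 = 44.
Step 3: wrapper() returns the modified data = 44

The answer is 44.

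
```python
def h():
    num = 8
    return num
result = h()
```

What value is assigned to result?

Step 1: h() defines num = 8 in its local scope.
Step 2: return num finds the local variable num = 8.
Step 3: result = 8

The answer is 8.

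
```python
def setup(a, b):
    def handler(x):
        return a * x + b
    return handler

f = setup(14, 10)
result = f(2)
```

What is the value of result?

Step 1: setup(14, 10) captures a = 14, b = 10.
Step 2: f(2) computes 14 * 2 + 10 = 38.
Step 3: result = 38

The answer is 38.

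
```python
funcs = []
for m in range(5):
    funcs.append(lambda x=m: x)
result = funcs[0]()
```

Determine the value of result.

Step 1: Default argument x=m captures m's value at each iteration.
Step 2: funcs[0] captured x = 0 when m was 0.
Step 3: result = 0

The answer is 0.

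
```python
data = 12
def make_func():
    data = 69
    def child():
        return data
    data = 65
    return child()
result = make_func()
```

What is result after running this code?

Step 1: make_func() sets data = 69, then later data = 65.
Step 2: child() is called after data is reassigned to 65. Closures capture variables by reference, not by value.
Step 3: result = 65

The answer is 65.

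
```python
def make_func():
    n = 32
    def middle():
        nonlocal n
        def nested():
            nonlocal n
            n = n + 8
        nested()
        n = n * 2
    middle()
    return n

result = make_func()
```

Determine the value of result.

Step 1: n = 32.
Step 2: nested() adds 8: n = 32 + 8 = 40.
Step 3: middle() doubles: n = 40 * 2 = 80.
Step 4: result = 80

The answer is 80.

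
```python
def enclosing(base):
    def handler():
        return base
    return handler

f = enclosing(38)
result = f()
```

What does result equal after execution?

Step 1: enclosing(38) creates closure capturing base = 38.
Step 2: f() returns the captured base = 38.
Step 3: result = 38

The answer is 38.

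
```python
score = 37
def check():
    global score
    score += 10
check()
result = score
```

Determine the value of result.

Step 1: score = 37 globally.
Step 2: check() modifies global score: score += 10 = 47.
Step 3: result = 47

The answer is 47.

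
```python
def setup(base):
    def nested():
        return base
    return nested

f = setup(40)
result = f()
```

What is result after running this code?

Step 1: setup(40) creates closure capturing base = 40.
Step 2: f() returns the captured base = 40.
Step 3: result = 40

The answer is 40.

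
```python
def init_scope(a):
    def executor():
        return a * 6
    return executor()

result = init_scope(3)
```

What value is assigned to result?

Step 1: init_scope(3) binds parameter a = 3.
Step 2: executor() accesses a = 3 from enclosing scope.
Step 3: result = 3 * 6 = 18

The answer is 18.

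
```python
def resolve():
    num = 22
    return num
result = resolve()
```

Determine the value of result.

Step 1: resolve() defines num = 22 in its local scope.
Step 2: return num finds the local variable num = 22.
Step 3: result = 22

The answer is 22.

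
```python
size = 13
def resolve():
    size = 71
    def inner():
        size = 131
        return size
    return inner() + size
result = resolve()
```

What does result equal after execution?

Step 1: resolve() has local size = 71. inner() has local size = 131.
Step 2: inner() returns its local size = 131.
Step 3: resolve() returns 131 + its own size (71) = 202

The answer is 202.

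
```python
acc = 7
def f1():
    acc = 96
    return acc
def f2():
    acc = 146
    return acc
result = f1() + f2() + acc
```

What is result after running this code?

Step 1: Each function shadows global acc with its own local.
Step 2: f1() returns 96, f2() returns 146.
Step 3: Global acc = 7 is unchanged. result = 96 + 146 + 7 = 249

The answer is 249.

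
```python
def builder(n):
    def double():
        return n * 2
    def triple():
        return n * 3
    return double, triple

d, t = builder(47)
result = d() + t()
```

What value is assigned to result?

Step 1: Both closures capture the same n = 47.
Step 2: d() = 47 * 2 = 94, t() = 47 * 3 = 141.
Step 3: result = 94 + 141 = 235

The answer is 235.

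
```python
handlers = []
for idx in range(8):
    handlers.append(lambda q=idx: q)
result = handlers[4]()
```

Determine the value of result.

Step 1: Default argument q=idx captures idx's value at each iteration.
Step 2: handlers[4] captured q = 4 when idx was 4.
Step 3: result = 4

The answer is 4.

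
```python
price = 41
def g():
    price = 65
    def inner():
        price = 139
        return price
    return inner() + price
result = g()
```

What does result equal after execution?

Step 1: g() has local price = 65. inner() has local price = 139.
Step 2: inner() returns its local price = 139.
Step 3: g() returns 139 + its own price (65) = 204

The answer is 204.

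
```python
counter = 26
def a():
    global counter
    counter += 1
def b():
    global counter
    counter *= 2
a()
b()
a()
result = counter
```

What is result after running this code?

Step 1: counter = 26.
Step 2: a(): counter = 26 + 1 = 27.
Step 3: b(): counter = 27 * 2 = 54.
Step 4: a(): counter = 54 + 1 = 55

The answer is 55.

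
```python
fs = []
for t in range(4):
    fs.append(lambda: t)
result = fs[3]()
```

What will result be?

Step 1: The loop creates 4 lambdas, all referencing the same variable t.
Step 2: After the loop, t = 3 (final value).
Step 3: fs[3]() looks up t at call time and finds 3. This is the late binding gotcha. result = 3

The answer is 3.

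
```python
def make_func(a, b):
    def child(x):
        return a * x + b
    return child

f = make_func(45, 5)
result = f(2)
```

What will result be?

Step 1: make_func(45, 5) captures a = 45, b = 5.
Step 2: f(2) computes 45 * 2 + 5 = 95.
Step 3: result = 95

The answer is 95.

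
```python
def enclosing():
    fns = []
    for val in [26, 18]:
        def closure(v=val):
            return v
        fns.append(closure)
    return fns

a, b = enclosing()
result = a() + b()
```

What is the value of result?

Step 1: Default argument v=val captures val at each iteration.
Step 2: a() returns 26 (captured at first iteration), b() returns 18 (captured at second).
Step 3: result = 26 + 18 = 44

The answer is 44.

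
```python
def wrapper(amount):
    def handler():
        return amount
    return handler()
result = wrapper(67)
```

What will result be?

Step 1: wrapper(67) binds parameter amount = 67.
Step 2: handler() looks up amount in enclosing scope and finds the parameter amount = 67.
Step 3: result = 67

The answer is 67.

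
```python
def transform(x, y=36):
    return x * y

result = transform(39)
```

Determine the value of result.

Step 1: transform(39) uses default y = 36.
Step 2: Returns 39 * 36 = 1404.
Step 3: result = 1404

The answer is 1404.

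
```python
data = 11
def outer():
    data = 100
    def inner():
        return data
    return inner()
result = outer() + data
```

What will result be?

Step 1: Global data = 11. outer() shadows with data = 100.
Step 2: inner() returns enclosing data = 100. outer() = 100.
Step 3: result = 100 + global data (11) = 111

The answer is 111.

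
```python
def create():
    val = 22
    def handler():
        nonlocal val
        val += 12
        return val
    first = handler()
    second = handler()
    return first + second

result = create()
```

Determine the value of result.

Step 1: val starts at 22.
Step 2: First call: val = 22 + 12 = 34, returns 34.
Step 3: Second call: val = 34 + 12 = 46, returns 46.
Step 4: result = 34 + 46 = 80

The answer is 80.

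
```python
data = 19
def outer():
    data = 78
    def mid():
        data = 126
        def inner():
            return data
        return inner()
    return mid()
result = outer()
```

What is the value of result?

Step 1: Three levels of shadowing: global 19, outer 78, mid 126.
Step 2: inner() finds data = 126 in enclosing mid() scope.
Step 3: result = 126

The answer is 126.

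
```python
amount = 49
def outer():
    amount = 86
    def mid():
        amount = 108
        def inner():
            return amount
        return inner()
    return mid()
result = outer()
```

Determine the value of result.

Step 1: Three levels of shadowing: global 49, outer 86, mid 108.
Step 2: inner() finds amount = 108 in enclosing mid() scope.
Step 3: result = 108

The answer is 108.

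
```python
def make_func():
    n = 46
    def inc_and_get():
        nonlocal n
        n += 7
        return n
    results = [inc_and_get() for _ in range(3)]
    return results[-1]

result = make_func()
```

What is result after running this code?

Step 1: n = 46.
Step 2: Three calls to inc_and_get(), each adding 7.
Step 3: Last value = 46 + 7 * 3 = 67

The answer is 67.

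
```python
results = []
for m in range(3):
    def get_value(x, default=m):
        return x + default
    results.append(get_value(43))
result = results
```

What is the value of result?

Step 1: Default argument default=m is evaluated at function definition time.
Step 2: Each iteration creates get_value with default = current m value.
Step 3: get_value(43) returns 43 + default. results = [43, 44, 45]

The answer is [43, 44, 45].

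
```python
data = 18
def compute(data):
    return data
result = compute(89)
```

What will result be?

Step 1: Global data = 18.
Step 2: compute(89) takes parameter data = 89, which shadows the global.
Step 3: result = 89

The answer is 89.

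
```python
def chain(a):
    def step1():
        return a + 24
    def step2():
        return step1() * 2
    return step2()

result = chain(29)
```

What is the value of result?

Step 1: chain(29) captures a = 29.
Step 2: step2() calls step1() which returns 29 + 24 = 53.
Step 3: step2() returns 53 * 2 = 106

The answer is 106.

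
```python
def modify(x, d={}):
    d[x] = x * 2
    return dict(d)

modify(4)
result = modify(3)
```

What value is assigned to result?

Step 1: Mutable default dict is shared across calls.
Step 2: First call adds 4: 8. Second call adds 3: 6.
Step 3: result = {4: 8, 3: 6}

The answer is {4: 8, 3: 6}.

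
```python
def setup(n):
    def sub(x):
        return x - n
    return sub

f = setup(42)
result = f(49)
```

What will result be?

Step 1: setup(42) creates a closure capturing n = 42.
Step 2: f(49) computes 49 - 42 = 7.
Step 3: result = 7

The answer is 7.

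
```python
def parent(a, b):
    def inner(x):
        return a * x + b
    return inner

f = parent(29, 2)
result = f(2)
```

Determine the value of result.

Step 1: parent(29, 2) captures a = 29, b = 2.
Step 2: f(2) computes 29 * 2 + 2 = 60.
Step 3: result = 60

The answer is 60.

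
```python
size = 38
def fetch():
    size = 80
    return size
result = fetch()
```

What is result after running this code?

Step 1: Global size = 38.
Step 2: fetch() creates local size = 80, shadowing the global.
Step 3: Returns local size = 80. result = 80

The answer is 80.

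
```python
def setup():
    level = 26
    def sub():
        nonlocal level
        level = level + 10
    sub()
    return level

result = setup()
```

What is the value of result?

Step 1: setup() sets level = 26.
Step 2: sub() uses nonlocal to modify level in setup's scope: level = 26 + 10 = 36.
Step 3: setup() returns the modified level = 36

The answer is 36.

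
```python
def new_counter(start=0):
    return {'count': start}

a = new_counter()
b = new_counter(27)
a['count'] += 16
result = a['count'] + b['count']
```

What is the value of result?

Step 1: new_counter() returns a new dict each call (immutable default 0).
Step 2: a = {'count': 0}, b = {'count': 27}.
Step 3: a['count'] += 16 = 16. result = 16 + 27 = 43

The answer is 43.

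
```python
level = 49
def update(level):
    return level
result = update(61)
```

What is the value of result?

Step 1: Global level = 49.
Step 2: update(61) takes parameter level = 61, which shadows the global.
Step 3: result = 61

The answer is 61.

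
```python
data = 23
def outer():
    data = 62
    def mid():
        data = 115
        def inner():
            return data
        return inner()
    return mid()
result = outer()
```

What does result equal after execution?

Step 1: Three levels of shadowing: global 23, outer 62, mid 115.
Step 2: inner() finds data = 115 in enclosing mid() scope.
Step 3: result = 115

The answer is 115.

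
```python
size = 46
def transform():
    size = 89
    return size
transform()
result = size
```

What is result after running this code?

Step 1: size = 46 globally.
Step 2: transform() creates a LOCAL size = 89 (no global keyword!).
Step 3: The global size is unchanged. result = 46

The answer is 46.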